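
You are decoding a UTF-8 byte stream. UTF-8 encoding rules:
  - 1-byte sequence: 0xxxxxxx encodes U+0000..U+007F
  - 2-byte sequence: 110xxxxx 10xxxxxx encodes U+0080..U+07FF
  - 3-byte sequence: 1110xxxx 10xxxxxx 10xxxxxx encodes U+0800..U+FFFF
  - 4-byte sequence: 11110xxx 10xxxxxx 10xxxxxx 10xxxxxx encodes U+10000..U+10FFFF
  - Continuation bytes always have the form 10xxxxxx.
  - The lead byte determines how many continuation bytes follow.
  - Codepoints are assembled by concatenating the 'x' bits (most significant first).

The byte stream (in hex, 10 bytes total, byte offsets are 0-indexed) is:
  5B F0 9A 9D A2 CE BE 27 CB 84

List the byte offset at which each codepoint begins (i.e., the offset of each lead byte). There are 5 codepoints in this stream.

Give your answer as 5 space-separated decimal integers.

Answer: 0 1 5 7 8

Derivation:
Byte[0]=5B: 1-byte ASCII. cp=U+005B
Byte[1]=F0: 4-byte lead, need 3 cont bytes. acc=0x0
Byte[2]=9A: continuation. acc=(acc<<6)|0x1A=0x1A
Byte[3]=9D: continuation. acc=(acc<<6)|0x1D=0x69D
Byte[4]=A2: continuation. acc=(acc<<6)|0x22=0x1A762
Completed: cp=U+1A762 (starts at byte 1)
Byte[5]=CE: 2-byte lead, need 1 cont bytes. acc=0xE
Byte[6]=BE: continuation. acc=(acc<<6)|0x3E=0x3BE
Completed: cp=U+03BE (starts at byte 5)
Byte[7]=27: 1-byte ASCII. cp=U+0027
Byte[8]=CB: 2-byte lead, need 1 cont bytes. acc=0xB
Byte[9]=84: continuation. acc=(acc<<6)|0x04=0x2C4
Completed: cp=U+02C4 (starts at byte 8)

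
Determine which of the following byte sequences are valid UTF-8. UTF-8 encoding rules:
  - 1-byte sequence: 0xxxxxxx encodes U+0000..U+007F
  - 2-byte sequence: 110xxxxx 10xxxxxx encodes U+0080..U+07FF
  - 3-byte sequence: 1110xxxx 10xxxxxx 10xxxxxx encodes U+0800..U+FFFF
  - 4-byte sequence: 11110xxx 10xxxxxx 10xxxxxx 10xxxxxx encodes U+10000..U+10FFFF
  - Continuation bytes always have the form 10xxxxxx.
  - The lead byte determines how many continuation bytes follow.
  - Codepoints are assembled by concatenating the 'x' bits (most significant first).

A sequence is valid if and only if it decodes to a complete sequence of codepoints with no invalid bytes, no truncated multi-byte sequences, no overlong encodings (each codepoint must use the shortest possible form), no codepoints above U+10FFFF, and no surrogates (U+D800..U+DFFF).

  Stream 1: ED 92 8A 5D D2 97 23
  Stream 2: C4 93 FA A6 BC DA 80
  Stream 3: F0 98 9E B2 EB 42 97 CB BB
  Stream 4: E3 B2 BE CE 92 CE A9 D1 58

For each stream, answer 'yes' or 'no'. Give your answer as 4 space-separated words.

Stream 1: decodes cleanly. VALID
Stream 2: error at byte offset 2. INVALID
Stream 3: error at byte offset 5. INVALID
Stream 4: error at byte offset 8. INVALID

Answer: yes no no no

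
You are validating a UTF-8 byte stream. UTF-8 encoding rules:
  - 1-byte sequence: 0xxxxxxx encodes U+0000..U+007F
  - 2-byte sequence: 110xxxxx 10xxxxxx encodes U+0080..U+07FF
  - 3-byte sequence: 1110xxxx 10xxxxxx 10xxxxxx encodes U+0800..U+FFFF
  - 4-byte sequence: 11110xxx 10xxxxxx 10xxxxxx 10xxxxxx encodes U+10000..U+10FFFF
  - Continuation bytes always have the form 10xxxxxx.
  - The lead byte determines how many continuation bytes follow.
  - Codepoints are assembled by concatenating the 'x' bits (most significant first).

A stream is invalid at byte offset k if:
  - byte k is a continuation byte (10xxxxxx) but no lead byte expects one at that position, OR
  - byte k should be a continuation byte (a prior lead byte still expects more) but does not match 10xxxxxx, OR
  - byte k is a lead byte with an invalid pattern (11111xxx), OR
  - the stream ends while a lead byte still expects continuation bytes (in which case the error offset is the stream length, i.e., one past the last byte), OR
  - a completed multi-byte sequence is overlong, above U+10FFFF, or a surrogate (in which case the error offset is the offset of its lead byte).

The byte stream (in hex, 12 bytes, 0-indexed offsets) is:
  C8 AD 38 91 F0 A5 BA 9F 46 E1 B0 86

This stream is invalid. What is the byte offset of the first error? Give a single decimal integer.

Answer: 3

Derivation:
Byte[0]=C8: 2-byte lead, need 1 cont bytes. acc=0x8
Byte[1]=AD: continuation. acc=(acc<<6)|0x2D=0x22D
Completed: cp=U+022D (starts at byte 0)
Byte[2]=38: 1-byte ASCII. cp=U+0038
Byte[3]=91: INVALID lead byte (not 0xxx/110x/1110/11110)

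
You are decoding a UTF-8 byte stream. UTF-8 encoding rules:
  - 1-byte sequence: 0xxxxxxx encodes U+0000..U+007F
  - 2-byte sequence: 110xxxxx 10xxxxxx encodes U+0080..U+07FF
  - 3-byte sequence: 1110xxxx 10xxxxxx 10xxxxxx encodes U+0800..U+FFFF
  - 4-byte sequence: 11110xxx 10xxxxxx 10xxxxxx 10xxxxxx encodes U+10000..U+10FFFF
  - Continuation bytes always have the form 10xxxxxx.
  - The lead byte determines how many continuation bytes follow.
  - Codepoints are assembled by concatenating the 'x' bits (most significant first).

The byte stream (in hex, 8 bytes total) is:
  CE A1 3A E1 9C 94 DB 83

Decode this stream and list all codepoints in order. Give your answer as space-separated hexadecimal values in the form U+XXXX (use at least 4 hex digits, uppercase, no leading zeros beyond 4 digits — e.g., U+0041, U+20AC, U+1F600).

Answer: U+03A1 U+003A U+1714 U+06C3

Derivation:
Byte[0]=CE: 2-byte lead, need 1 cont bytes. acc=0xE
Byte[1]=A1: continuation. acc=(acc<<6)|0x21=0x3A1
Completed: cp=U+03A1 (starts at byte 0)
Byte[2]=3A: 1-byte ASCII. cp=U+003A
Byte[3]=E1: 3-byte lead, need 2 cont bytes. acc=0x1
Byte[4]=9C: continuation. acc=(acc<<6)|0x1C=0x5C
Byte[5]=94: continuation. acc=(acc<<6)|0x14=0x1714
Completed: cp=U+1714 (starts at byte 3)
Byte[6]=DB: 2-byte lead, need 1 cont bytes. acc=0x1B
Byte[7]=83: continuation. acc=(acc<<6)|0x03=0x6C3
Completed: cp=U+06C3 (starts at byte 6)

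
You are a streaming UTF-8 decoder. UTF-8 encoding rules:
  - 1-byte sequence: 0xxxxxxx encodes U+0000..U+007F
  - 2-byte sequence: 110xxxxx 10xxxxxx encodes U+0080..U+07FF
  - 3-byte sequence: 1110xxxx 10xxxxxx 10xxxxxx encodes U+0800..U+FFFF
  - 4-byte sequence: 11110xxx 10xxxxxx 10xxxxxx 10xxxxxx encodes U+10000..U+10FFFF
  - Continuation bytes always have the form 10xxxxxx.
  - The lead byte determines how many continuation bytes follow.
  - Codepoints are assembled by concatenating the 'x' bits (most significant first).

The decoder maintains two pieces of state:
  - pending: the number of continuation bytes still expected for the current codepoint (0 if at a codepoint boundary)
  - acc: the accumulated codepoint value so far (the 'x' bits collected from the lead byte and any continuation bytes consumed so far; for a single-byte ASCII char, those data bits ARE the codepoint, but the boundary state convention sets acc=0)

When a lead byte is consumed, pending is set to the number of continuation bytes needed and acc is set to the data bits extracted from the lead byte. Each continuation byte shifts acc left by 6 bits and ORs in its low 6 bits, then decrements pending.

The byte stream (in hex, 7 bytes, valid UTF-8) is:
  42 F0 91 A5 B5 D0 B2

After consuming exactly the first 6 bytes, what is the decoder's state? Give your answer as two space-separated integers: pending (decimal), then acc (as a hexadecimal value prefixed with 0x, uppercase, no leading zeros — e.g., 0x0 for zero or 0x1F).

Answer: 1 0x10

Derivation:
Byte[0]=42: 1-byte. pending=0, acc=0x0
Byte[1]=F0: 4-byte lead. pending=3, acc=0x0
Byte[2]=91: continuation. acc=(acc<<6)|0x11=0x11, pending=2
Byte[3]=A5: continuation. acc=(acc<<6)|0x25=0x465, pending=1
Byte[4]=B5: continuation. acc=(acc<<6)|0x35=0x11975, pending=0
Byte[5]=D0: 2-byte lead. pending=1, acc=0x10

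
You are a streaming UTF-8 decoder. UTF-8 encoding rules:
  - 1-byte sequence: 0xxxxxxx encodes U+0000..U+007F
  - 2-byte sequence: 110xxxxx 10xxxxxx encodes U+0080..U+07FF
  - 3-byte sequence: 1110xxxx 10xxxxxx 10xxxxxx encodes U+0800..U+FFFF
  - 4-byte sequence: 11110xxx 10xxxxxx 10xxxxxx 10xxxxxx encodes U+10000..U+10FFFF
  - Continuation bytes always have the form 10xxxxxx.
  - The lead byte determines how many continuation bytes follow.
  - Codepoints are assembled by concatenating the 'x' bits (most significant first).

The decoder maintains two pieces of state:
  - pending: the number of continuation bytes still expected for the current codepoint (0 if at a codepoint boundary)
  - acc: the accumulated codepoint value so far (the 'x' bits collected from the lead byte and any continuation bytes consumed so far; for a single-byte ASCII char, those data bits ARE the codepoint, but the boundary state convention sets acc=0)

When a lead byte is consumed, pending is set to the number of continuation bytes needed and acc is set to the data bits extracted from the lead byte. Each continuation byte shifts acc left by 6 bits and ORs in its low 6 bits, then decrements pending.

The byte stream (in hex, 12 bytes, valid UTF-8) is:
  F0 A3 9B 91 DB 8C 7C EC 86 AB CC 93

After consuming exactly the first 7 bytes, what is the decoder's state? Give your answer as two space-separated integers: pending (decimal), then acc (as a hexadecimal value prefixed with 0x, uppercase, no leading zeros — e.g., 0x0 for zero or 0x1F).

Answer: 0 0x0

Derivation:
Byte[0]=F0: 4-byte lead. pending=3, acc=0x0
Byte[1]=A3: continuation. acc=(acc<<6)|0x23=0x23, pending=2
Byte[2]=9B: continuation. acc=(acc<<6)|0x1B=0x8DB, pending=1
Byte[3]=91: continuation. acc=(acc<<6)|0x11=0x236D1, pending=0
Byte[4]=DB: 2-byte lead. pending=1, acc=0x1B
Byte[5]=8C: continuation. acc=(acc<<6)|0x0C=0x6CC, pending=0
Byte[6]=7C: 1-byte. pending=0, acc=0x0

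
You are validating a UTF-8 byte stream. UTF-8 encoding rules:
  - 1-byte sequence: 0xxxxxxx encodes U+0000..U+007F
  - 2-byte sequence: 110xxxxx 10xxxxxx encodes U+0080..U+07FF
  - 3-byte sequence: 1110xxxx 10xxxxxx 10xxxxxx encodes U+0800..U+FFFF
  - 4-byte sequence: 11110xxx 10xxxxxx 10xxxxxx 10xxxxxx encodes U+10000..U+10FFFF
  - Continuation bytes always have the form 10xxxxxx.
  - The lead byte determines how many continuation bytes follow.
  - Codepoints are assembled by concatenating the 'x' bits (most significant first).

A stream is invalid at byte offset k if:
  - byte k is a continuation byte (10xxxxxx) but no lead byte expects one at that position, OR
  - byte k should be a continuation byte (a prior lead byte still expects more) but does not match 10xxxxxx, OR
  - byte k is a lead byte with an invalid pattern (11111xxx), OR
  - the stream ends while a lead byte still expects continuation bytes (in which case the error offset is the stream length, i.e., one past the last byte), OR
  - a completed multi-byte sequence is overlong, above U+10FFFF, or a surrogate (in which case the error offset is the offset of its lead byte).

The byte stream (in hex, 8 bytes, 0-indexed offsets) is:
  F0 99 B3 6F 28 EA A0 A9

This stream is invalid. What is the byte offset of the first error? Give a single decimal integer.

Byte[0]=F0: 4-byte lead, need 3 cont bytes. acc=0x0
Byte[1]=99: continuation. acc=(acc<<6)|0x19=0x19
Byte[2]=B3: continuation. acc=(acc<<6)|0x33=0x673
Byte[3]=6F: expected 10xxxxxx continuation. INVALID

Answer: 3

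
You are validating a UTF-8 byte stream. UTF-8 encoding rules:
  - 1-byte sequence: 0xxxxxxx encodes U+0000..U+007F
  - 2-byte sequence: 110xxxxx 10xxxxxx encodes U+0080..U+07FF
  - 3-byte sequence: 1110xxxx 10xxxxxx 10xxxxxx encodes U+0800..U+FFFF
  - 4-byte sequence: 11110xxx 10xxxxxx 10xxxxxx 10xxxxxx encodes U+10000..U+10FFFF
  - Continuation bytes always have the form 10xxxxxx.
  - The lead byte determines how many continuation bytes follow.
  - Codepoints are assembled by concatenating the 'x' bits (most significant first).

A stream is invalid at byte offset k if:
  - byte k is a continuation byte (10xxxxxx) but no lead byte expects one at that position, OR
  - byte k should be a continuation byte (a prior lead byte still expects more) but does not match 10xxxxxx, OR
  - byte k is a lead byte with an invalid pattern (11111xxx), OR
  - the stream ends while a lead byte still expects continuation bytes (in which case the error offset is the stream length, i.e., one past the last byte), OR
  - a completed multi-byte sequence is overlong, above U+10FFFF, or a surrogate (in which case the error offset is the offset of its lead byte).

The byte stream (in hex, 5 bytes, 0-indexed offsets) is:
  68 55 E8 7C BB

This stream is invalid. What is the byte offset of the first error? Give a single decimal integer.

Answer: 3

Derivation:
Byte[0]=68: 1-byte ASCII. cp=U+0068
Byte[1]=55: 1-byte ASCII. cp=U+0055
Byte[2]=E8: 3-byte lead, need 2 cont bytes. acc=0x8
Byte[3]=7C: expected 10xxxxxx continuation. INVALID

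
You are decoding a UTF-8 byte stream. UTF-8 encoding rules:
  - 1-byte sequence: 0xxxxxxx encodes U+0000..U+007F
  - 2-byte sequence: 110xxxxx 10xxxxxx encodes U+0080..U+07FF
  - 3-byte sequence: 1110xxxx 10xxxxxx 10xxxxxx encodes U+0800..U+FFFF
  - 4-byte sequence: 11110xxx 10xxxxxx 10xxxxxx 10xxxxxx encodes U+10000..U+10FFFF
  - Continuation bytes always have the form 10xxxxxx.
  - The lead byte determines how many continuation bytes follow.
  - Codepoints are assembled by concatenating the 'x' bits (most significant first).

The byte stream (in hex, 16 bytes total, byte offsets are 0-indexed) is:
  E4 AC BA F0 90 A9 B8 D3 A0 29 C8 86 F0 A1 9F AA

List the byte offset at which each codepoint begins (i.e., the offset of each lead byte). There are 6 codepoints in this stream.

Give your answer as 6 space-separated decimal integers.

Answer: 0 3 7 9 10 12

Derivation:
Byte[0]=E4: 3-byte lead, need 2 cont bytes. acc=0x4
Byte[1]=AC: continuation. acc=(acc<<6)|0x2C=0x12C
Byte[2]=BA: continuation. acc=(acc<<6)|0x3A=0x4B3A
Completed: cp=U+4B3A (starts at byte 0)
Byte[3]=F0: 4-byte lead, need 3 cont bytes. acc=0x0
Byte[4]=90: continuation. acc=(acc<<6)|0x10=0x10
Byte[5]=A9: continuation. acc=(acc<<6)|0x29=0x429
Byte[6]=B8: continuation. acc=(acc<<6)|0x38=0x10A78
Completed: cp=U+10A78 (starts at byte 3)
Byte[7]=D3: 2-byte lead, need 1 cont bytes. acc=0x13
Byte[8]=A0: continuation. acc=(acc<<6)|0x20=0x4E0
Completed: cp=U+04E0 (starts at byte 7)
Byte[9]=29: 1-byte ASCII. cp=U+0029
Byte[10]=C8: 2-byte lead, need 1 cont bytes. acc=0x8
Byte[11]=86: continuation. acc=(acc<<6)|0x06=0x206
Completed: cp=U+0206 (starts at byte 10)
Byte[12]=F0: 4-byte lead, need 3 cont bytes. acc=0x0
Byte[13]=A1: continuation. acc=(acc<<6)|0x21=0x21
Byte[14]=9F: continuation. acc=(acc<<6)|0x1F=0x85F
Byte[15]=AA: continuation. acc=(acc<<6)|0x2A=0x217EA
Completed: cp=U+217EA (starts at byte 12)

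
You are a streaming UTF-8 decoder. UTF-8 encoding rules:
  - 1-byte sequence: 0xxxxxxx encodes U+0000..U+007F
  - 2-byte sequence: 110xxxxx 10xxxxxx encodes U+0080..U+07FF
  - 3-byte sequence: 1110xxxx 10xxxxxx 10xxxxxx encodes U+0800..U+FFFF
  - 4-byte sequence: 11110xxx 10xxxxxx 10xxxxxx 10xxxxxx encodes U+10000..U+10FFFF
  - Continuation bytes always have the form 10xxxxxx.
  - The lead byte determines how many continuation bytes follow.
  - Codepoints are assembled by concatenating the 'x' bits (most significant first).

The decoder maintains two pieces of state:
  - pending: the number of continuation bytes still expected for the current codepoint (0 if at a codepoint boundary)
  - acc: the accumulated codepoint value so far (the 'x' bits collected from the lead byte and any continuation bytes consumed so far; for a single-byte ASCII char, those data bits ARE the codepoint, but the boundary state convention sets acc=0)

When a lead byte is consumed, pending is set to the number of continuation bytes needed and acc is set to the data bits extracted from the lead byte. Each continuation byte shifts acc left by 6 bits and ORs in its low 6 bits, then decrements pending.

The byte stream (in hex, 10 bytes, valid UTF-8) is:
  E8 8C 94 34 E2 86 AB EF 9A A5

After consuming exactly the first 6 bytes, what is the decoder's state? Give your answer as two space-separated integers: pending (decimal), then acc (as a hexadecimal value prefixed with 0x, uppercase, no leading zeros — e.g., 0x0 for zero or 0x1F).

Answer: 1 0x86

Derivation:
Byte[0]=E8: 3-byte lead. pending=2, acc=0x8
Byte[1]=8C: continuation. acc=(acc<<6)|0x0C=0x20C, pending=1
Byte[2]=94: continuation. acc=(acc<<6)|0x14=0x8314, pending=0
Byte[3]=34: 1-byte. pending=0, acc=0x0
Byte[4]=E2: 3-byte lead. pending=2, acc=0x2
Byte[5]=86: continuation. acc=(acc<<6)|0x06=0x86, pending=1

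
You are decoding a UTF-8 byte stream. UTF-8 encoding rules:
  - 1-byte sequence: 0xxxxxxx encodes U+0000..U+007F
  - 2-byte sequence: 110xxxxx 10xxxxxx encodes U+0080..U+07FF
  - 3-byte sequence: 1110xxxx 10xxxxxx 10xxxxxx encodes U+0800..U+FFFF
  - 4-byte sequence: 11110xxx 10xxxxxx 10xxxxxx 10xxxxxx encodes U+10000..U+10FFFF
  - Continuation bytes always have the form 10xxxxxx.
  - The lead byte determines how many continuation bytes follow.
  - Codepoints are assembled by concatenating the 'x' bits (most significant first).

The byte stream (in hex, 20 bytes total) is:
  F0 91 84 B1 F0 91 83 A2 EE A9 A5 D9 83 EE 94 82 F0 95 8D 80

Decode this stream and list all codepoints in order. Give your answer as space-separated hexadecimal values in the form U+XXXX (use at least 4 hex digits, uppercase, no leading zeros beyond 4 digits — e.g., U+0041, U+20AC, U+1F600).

Answer: U+11131 U+110E2 U+EA65 U+0643 U+E502 U+15340

Derivation:
Byte[0]=F0: 4-byte lead, need 3 cont bytes. acc=0x0
Byte[1]=91: continuation. acc=(acc<<6)|0x11=0x11
Byte[2]=84: continuation. acc=(acc<<6)|0x04=0x444
Byte[3]=B1: continuation. acc=(acc<<6)|0x31=0x11131
Completed: cp=U+11131 (starts at byte 0)
Byte[4]=F0: 4-byte lead, need 3 cont bytes. acc=0x0
Byte[5]=91: continuation. acc=(acc<<6)|0x11=0x11
Byte[6]=83: continuation. acc=(acc<<6)|0x03=0x443
Byte[7]=A2: continuation. acc=(acc<<6)|0x22=0x110E2
Completed: cp=U+110E2 (starts at byte 4)
Byte[8]=EE: 3-byte lead, need 2 cont bytes. acc=0xE
Byte[9]=A9: continuation. acc=(acc<<6)|0x29=0x3A9
Byte[10]=A5: continuation. acc=(acc<<6)|0x25=0xEA65
Completed: cp=U+EA65 (starts at byte 8)
Byte[11]=D9: 2-byte lead, need 1 cont bytes. acc=0x19
Byte[12]=83: continuation. acc=(acc<<6)|0x03=0x643
Completed: cp=U+0643 (starts at byte 11)
Byte[13]=EE: 3-byte lead, need 2 cont bytes. acc=0xE
Byte[14]=94: continuation. acc=(acc<<6)|0x14=0x394
Byte[15]=82: continuation. acc=(acc<<6)|0x02=0xE502
Completed: cp=U+E502 (starts at byte 13)
Byte[16]=F0: 4-byte lead, need 3 cont bytes. acc=0x0
Byte[17]=95: continuation. acc=(acc<<6)|0x15=0x15
Byte[18]=8D: continuation. acc=(acc<<6)|0x0D=0x54D
Byte[19]=80: continuation. acc=(acc<<6)|0x00=0x15340
Completed: cp=U+15340 (starts at byte 16)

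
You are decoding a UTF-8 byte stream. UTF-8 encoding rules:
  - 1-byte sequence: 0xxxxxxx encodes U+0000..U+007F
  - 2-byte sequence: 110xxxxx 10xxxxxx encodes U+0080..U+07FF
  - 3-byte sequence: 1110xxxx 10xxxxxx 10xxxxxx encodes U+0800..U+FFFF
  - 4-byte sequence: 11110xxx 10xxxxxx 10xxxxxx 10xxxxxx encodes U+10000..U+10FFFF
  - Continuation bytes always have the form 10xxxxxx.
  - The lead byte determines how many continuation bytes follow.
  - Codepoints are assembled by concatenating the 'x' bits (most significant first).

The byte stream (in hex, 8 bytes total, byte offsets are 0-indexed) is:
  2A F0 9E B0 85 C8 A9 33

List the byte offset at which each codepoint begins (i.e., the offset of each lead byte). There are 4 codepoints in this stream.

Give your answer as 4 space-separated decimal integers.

Answer: 0 1 5 7

Derivation:
Byte[0]=2A: 1-byte ASCII. cp=U+002A
Byte[1]=F0: 4-byte lead, need 3 cont bytes. acc=0x0
Byte[2]=9E: continuation. acc=(acc<<6)|0x1E=0x1E
Byte[3]=B0: continuation. acc=(acc<<6)|0x30=0x7B0
Byte[4]=85: continuation. acc=(acc<<6)|0x05=0x1EC05
Completed: cp=U+1EC05 (starts at byte 1)
Byte[5]=C8: 2-byte lead, need 1 cont bytes. acc=0x8
Byte[6]=A9: continuation. acc=(acc<<6)|0x29=0x229
Completed: cp=U+0229 (starts at byte 5)
Byte[7]=33: 1-byte ASCII. cp=U+0033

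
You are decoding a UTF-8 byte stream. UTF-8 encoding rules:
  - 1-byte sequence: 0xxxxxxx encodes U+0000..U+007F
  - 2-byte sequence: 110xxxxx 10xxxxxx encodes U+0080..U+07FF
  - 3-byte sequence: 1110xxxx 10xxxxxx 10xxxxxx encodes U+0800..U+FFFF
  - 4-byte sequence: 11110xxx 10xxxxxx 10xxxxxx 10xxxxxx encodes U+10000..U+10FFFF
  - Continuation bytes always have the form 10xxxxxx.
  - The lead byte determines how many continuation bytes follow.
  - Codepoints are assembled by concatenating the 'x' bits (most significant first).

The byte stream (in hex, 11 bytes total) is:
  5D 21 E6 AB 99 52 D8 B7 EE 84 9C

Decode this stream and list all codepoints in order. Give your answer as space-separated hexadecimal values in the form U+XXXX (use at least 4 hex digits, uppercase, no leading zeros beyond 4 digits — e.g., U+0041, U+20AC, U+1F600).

Answer: U+005D U+0021 U+6AD9 U+0052 U+0637 U+E11C

Derivation:
Byte[0]=5D: 1-byte ASCII. cp=U+005D
Byte[1]=21: 1-byte ASCII. cp=U+0021
Byte[2]=E6: 3-byte lead, need 2 cont bytes. acc=0x6
Byte[3]=AB: continuation. acc=(acc<<6)|0x2B=0x1AB
Byte[4]=99: continuation. acc=(acc<<6)|0x19=0x6AD9
Completed: cp=U+6AD9 (starts at byte 2)
Byte[5]=52: 1-byte ASCII. cp=U+0052
Byte[6]=D8: 2-byte lead, need 1 cont bytes. acc=0x18
Byte[7]=B7: continuation. acc=(acc<<6)|0x37=0x637
Completed: cp=U+0637 (starts at byte 6)
Byte[8]=EE: 3-byte lead, need 2 cont bytes. acc=0xE
Byte[9]=84: continuation. acc=(acc<<6)|0x04=0x384
Byte[10]=9C: continuation. acc=(acc<<6)|0x1C=0xE11C
Completed: cp=U+E11C (starts at byte 8)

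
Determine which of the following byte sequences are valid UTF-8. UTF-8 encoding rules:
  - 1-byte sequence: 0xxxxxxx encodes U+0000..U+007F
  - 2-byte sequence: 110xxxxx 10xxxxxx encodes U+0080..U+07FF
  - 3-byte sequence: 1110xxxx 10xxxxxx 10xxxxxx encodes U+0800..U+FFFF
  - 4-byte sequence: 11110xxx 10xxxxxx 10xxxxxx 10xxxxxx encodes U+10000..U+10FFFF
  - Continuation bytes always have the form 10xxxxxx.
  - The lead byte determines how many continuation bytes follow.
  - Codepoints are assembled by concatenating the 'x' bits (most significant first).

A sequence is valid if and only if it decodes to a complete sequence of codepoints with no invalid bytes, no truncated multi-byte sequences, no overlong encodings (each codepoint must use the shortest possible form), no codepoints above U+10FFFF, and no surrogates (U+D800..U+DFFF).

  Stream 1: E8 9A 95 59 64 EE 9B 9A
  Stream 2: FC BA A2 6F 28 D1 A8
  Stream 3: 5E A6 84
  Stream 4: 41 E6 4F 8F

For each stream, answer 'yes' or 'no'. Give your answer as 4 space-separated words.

Answer: yes no no no

Derivation:
Stream 1: decodes cleanly. VALID
Stream 2: error at byte offset 0. INVALID
Stream 3: error at byte offset 1. INVALID
Stream 4: error at byte offset 2. INVALID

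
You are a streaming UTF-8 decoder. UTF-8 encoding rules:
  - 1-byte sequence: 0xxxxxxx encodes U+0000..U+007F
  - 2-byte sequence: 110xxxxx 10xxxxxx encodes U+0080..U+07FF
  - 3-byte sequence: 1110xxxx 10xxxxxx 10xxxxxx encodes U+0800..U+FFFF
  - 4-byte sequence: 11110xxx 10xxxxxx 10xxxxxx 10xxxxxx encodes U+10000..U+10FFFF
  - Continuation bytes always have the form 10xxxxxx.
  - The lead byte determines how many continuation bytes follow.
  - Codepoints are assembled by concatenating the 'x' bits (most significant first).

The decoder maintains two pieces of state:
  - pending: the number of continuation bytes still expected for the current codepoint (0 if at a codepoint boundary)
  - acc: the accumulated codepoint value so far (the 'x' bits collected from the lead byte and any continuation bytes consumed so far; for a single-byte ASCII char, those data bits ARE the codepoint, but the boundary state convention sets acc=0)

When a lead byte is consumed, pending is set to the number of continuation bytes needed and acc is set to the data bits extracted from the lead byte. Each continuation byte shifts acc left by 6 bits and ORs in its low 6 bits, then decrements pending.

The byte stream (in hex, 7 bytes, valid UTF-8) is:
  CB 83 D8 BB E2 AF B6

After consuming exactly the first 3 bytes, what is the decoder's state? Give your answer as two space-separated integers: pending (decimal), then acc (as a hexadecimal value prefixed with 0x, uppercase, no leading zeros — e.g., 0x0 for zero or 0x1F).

Byte[0]=CB: 2-byte lead. pending=1, acc=0xB
Byte[1]=83: continuation. acc=(acc<<6)|0x03=0x2C3, pending=0
Byte[2]=D8: 2-byte lead. pending=1, acc=0x18

Answer: 1 0x18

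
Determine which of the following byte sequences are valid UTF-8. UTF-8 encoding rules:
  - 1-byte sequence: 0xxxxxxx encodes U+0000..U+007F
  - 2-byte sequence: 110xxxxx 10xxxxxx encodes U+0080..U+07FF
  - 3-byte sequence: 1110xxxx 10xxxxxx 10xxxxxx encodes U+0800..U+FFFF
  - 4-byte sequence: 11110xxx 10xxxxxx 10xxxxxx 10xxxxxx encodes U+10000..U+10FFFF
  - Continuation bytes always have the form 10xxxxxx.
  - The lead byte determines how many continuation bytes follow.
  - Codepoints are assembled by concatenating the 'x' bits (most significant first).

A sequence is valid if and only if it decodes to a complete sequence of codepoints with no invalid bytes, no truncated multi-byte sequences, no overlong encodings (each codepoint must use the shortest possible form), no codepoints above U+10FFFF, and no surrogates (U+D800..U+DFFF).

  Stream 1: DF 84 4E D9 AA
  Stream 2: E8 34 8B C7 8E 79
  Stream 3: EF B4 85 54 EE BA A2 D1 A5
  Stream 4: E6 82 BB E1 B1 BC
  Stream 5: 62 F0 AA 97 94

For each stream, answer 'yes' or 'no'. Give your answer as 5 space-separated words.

Answer: yes no yes yes yes

Derivation:
Stream 1: decodes cleanly. VALID
Stream 2: error at byte offset 1. INVALID
Stream 3: decodes cleanly. VALID
Stream 4: decodes cleanly. VALID
Stream 5: decodes cleanly. VALID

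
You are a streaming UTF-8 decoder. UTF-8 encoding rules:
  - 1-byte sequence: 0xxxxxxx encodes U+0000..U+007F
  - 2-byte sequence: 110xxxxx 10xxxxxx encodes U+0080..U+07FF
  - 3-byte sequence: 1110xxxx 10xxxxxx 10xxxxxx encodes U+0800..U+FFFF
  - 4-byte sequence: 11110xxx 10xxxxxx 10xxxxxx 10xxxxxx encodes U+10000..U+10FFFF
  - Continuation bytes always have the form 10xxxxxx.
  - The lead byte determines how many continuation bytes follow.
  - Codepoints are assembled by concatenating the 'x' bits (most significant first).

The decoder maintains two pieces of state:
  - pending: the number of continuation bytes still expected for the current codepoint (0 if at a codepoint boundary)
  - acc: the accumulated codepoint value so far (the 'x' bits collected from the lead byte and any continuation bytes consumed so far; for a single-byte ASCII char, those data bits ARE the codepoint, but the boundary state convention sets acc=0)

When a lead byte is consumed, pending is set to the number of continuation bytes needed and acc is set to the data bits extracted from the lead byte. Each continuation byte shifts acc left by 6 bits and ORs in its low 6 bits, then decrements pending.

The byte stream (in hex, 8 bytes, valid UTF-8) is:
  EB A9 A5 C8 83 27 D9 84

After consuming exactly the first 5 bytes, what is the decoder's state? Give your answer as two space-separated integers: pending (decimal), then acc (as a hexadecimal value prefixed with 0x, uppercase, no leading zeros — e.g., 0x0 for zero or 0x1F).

Answer: 0 0x203

Derivation:
Byte[0]=EB: 3-byte lead. pending=2, acc=0xB
Byte[1]=A9: continuation. acc=(acc<<6)|0x29=0x2E9, pending=1
Byte[2]=A5: continuation. acc=(acc<<6)|0x25=0xBA65, pending=0
Byte[3]=C8: 2-byte lead. pending=1, acc=0x8
Byte[4]=83: continuation. acc=(acc<<6)|0x03=0x203, pending=0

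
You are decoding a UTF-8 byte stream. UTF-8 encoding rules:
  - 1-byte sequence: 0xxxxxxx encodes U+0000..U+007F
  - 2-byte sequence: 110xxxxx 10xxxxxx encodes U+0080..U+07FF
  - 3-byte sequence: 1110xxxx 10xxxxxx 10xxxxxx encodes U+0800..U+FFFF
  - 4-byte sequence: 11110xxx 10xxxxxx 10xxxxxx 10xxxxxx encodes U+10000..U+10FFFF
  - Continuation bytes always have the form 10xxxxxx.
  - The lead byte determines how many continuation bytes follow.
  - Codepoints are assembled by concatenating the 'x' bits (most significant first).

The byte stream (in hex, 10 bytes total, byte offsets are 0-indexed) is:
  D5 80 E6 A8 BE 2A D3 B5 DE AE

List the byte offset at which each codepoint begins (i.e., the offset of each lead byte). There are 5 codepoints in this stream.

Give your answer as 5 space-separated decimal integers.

Byte[0]=D5: 2-byte lead, need 1 cont bytes. acc=0x15
Byte[1]=80: continuation. acc=(acc<<6)|0x00=0x540
Completed: cp=U+0540 (starts at byte 0)
Byte[2]=E6: 3-byte lead, need 2 cont bytes. acc=0x6
Byte[3]=A8: continuation. acc=(acc<<6)|0x28=0x1A8
Byte[4]=BE: continuation. acc=(acc<<6)|0x3E=0x6A3E
Completed: cp=U+6A3E (starts at byte 2)
Byte[5]=2A: 1-byte ASCII. cp=U+002A
Byte[6]=D3: 2-byte lead, need 1 cont bytes. acc=0x13
Byte[7]=B5: continuation. acc=(acc<<6)|0x35=0x4F5
Completed: cp=U+04F5 (starts at byte 6)
Byte[8]=DE: 2-byte lead, need 1 cont bytes. acc=0x1E
Byte[9]=AE: continuation. acc=(acc<<6)|0x2E=0x7AE
Completed: cp=U+07AE (starts at byte 8)

Answer: 0 2 5 6 8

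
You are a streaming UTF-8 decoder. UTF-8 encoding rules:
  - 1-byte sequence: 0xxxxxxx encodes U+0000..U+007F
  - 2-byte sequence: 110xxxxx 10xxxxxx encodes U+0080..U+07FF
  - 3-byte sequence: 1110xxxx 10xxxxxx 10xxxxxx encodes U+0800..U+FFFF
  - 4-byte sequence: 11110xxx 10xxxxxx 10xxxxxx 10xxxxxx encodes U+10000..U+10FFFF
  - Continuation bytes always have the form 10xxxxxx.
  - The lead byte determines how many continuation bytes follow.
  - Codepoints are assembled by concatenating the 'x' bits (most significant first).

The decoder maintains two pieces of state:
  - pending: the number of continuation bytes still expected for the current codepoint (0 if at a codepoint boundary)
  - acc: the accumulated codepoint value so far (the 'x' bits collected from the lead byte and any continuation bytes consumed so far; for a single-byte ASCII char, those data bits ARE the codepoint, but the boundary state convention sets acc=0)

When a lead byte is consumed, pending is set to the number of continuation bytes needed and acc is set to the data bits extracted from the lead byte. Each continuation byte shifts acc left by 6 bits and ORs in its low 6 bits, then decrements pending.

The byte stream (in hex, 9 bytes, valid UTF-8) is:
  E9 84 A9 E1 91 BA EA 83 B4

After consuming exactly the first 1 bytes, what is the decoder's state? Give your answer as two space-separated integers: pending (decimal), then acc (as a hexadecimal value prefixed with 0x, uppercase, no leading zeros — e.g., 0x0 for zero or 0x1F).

Byte[0]=E9: 3-byte lead. pending=2, acc=0x9

Answer: 2 0x9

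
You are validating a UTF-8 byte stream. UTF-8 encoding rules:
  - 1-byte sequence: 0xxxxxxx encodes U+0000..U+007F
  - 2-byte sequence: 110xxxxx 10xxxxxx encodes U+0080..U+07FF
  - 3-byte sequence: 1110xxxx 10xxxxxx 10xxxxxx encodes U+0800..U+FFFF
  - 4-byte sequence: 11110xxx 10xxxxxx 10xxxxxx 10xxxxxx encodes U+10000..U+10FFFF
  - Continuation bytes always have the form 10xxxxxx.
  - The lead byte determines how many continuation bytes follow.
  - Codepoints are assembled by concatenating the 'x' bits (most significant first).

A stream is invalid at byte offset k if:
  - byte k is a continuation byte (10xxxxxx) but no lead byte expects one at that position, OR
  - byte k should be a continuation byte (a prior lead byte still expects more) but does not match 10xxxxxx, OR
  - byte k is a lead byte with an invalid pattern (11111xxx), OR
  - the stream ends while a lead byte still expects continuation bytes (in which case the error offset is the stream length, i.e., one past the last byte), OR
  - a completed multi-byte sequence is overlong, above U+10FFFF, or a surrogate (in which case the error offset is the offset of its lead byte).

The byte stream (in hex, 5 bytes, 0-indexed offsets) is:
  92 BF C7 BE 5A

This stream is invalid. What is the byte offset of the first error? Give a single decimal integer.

Byte[0]=92: INVALID lead byte (not 0xxx/110x/1110/11110)

Answer: 0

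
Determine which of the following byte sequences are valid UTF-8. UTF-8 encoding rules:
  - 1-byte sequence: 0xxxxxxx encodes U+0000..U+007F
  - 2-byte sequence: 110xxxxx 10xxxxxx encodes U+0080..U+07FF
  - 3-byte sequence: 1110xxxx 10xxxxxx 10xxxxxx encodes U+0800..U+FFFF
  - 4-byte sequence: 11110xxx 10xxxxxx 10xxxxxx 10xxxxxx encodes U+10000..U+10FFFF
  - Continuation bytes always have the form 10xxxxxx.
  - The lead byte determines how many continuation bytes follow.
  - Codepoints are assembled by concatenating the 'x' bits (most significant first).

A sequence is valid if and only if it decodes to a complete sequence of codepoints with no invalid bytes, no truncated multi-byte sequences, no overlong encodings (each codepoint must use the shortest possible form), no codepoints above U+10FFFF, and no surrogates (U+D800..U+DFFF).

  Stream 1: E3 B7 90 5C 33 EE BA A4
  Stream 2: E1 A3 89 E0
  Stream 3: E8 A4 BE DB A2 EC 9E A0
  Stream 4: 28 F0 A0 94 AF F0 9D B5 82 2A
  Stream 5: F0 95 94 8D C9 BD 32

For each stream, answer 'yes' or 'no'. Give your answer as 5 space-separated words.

Answer: yes no yes yes yes

Derivation:
Stream 1: decodes cleanly. VALID
Stream 2: error at byte offset 4. INVALID
Stream 3: decodes cleanly. VALID
Stream 4: decodes cleanly. VALID
Stream 5: decodes cleanly. VALID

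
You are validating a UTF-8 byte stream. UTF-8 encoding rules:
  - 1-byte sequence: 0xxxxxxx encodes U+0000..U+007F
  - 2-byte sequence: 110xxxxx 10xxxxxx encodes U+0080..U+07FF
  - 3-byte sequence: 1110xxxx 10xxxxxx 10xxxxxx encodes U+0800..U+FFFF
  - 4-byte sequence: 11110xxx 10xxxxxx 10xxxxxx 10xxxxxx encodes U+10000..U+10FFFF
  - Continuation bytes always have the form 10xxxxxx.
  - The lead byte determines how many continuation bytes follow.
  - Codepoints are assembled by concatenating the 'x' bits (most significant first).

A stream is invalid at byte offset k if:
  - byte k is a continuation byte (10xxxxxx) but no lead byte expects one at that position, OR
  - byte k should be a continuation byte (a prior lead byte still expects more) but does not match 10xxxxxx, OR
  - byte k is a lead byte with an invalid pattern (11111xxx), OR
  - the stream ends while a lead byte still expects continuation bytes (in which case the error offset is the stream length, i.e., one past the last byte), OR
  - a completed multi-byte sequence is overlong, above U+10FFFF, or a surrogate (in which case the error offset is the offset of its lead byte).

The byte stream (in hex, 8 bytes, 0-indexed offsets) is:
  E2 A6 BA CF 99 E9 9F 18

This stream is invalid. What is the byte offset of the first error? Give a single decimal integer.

Byte[0]=E2: 3-byte lead, need 2 cont bytes. acc=0x2
Byte[1]=A6: continuation. acc=(acc<<6)|0x26=0xA6
Byte[2]=BA: continuation. acc=(acc<<6)|0x3A=0x29BA
Completed: cp=U+29BA (starts at byte 0)
Byte[3]=CF: 2-byte lead, need 1 cont bytes. acc=0xF
Byte[4]=99: continuation. acc=(acc<<6)|0x19=0x3D9
Completed: cp=U+03D9 (starts at byte 3)
Byte[5]=E9: 3-byte lead, need 2 cont bytes. acc=0x9
Byte[6]=9F: continuation. acc=(acc<<6)|0x1F=0x25F
Byte[7]=18: expected 10xxxxxx continuation. INVALID

Answer: 7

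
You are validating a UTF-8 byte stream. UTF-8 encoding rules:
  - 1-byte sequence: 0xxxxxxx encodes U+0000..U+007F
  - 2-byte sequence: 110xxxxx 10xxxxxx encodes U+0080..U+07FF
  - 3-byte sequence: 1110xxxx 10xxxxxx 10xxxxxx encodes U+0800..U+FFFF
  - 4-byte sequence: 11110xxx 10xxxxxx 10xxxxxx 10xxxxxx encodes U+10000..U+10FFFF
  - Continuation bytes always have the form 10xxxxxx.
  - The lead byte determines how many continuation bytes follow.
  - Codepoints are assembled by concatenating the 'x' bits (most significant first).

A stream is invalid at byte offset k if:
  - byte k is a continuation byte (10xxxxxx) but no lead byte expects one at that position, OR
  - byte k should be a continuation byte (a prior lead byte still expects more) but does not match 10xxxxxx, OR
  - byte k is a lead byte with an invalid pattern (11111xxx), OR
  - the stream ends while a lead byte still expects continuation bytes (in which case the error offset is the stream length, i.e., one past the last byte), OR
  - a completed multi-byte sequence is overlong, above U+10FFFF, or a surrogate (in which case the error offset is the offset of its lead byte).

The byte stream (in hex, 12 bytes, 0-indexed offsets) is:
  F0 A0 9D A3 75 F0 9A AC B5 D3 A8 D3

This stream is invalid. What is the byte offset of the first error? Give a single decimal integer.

Byte[0]=F0: 4-byte lead, need 3 cont bytes. acc=0x0
Byte[1]=A0: continuation. acc=(acc<<6)|0x20=0x20
Byte[2]=9D: continuation. acc=(acc<<6)|0x1D=0x81D
Byte[3]=A3: continuation. acc=(acc<<6)|0x23=0x20763
Completed: cp=U+20763 (starts at byte 0)
Byte[4]=75: 1-byte ASCII. cp=U+0075
Byte[5]=F0: 4-byte lead, need 3 cont bytes. acc=0x0
Byte[6]=9A: continuation. acc=(acc<<6)|0x1A=0x1A
Byte[7]=AC: continuation. acc=(acc<<6)|0x2C=0x6AC
Byte[8]=B5: continuation. acc=(acc<<6)|0x35=0x1AB35
Completed: cp=U+1AB35 (starts at byte 5)
Byte[9]=D3: 2-byte lead, need 1 cont bytes. acc=0x13
Byte[10]=A8: continuation. acc=(acc<<6)|0x28=0x4E8
Completed: cp=U+04E8 (starts at byte 9)
Byte[11]=D3: 2-byte lead, need 1 cont bytes. acc=0x13
Byte[12]: stream ended, expected continuation. INVALID

Answer: 12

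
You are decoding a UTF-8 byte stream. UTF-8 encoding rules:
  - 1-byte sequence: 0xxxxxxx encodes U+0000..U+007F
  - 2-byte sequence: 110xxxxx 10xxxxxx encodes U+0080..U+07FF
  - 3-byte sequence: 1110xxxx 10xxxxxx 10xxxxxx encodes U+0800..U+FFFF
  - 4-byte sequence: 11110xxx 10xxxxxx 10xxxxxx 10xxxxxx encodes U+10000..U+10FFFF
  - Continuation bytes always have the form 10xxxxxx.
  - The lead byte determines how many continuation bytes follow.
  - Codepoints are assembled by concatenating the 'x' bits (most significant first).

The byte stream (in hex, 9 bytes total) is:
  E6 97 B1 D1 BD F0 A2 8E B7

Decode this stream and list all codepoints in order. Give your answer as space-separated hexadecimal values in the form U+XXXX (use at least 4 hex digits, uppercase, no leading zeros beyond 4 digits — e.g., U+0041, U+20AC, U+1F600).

Answer: U+65F1 U+047D U+223B7

Derivation:
Byte[0]=E6: 3-byte lead, need 2 cont bytes. acc=0x6
Byte[1]=97: continuation. acc=(acc<<6)|0x17=0x197
Byte[2]=B1: continuation. acc=(acc<<6)|0x31=0x65F1
Completed: cp=U+65F1 (starts at byte 0)
Byte[3]=D1: 2-byte lead, need 1 cont bytes. acc=0x11
Byte[4]=BD: continuation. acc=(acc<<6)|0x3D=0x47D
Completed: cp=U+047D (starts at byte 3)
Byte[5]=F0: 4-byte lead, need 3 cont bytes. acc=0x0
Byte[6]=A2: continuation. acc=(acc<<6)|0x22=0x22
Byte[7]=8E: continuation. acc=(acc<<6)|0x0E=0x88E
Byte[8]=B7: continuation. acc=(acc<<6)|0x37=0x223B7
Completed: cp=U+223B7 (starts at byte 5)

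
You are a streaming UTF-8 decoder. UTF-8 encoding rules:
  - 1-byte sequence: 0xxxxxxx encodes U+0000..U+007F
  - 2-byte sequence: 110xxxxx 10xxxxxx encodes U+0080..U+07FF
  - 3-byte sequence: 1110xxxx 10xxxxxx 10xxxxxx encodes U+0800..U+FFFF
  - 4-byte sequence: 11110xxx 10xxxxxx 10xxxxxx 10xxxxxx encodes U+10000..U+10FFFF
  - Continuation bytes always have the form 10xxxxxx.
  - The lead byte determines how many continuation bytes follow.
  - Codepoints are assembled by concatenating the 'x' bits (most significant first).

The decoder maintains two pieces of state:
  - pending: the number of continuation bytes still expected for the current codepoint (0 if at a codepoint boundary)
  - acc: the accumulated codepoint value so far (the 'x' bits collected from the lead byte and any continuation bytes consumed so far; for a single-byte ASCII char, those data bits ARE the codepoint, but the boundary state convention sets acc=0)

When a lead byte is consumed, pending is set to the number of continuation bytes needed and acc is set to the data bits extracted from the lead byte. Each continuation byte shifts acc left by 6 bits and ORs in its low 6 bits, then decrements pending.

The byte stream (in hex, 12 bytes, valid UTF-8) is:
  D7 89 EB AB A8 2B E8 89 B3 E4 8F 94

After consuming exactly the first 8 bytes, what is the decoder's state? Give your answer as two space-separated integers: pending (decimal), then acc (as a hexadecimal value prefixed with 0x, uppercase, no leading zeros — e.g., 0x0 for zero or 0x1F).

Answer: 1 0x209

Derivation:
Byte[0]=D7: 2-byte lead. pending=1, acc=0x17
Byte[1]=89: continuation. acc=(acc<<6)|0x09=0x5C9, pending=0
Byte[2]=EB: 3-byte lead. pending=2, acc=0xB
Byte[3]=AB: continuation. acc=(acc<<6)|0x2B=0x2EB, pending=1
Byte[4]=A8: continuation. acc=(acc<<6)|0x28=0xBAE8, pending=0
Byte[5]=2B: 1-byte. pending=0, acc=0x0
Byte[6]=E8: 3-byte lead. pending=2, acc=0x8
Byte[7]=89: continuation. acc=(acc<<6)|0x09=0x209, pending=1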